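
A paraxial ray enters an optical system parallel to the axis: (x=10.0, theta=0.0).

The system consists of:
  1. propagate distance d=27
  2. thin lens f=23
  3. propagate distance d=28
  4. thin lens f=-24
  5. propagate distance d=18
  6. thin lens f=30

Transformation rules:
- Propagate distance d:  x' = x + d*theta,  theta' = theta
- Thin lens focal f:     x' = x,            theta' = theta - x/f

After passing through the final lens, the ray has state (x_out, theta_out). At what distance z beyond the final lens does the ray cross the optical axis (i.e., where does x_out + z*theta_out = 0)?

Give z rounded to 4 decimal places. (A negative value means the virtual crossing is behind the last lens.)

Initial: x=10.0000 theta=0.0000
After 1 (propagate distance d=27): x=10.0000 theta=0.0000
After 2 (thin lens f=23): x=10.0000 theta=-10/23 (≈-0.4348)
After 3 (propagate distance d=28): x=-50/23 (≈-2.1739) theta=-10/23 (≈-0.4348)
After 4 (thin lens f=-24): x=-50/23 (≈-2.1739) theta=-145/276 (≈-0.5254)
After 5 (propagate distance d=18): x=-535/46 (≈-11.6304) theta=-145/276 (≈-0.5254)
After 6 (thin lens f=30): x=-535/46 (≈-11.6304) theta=-19/138 (≈-0.1377)
z_focus = -x_out/theta_out = -(-535/46)/(-19/138) = -1605/19 ≈ -84.4737
Rounded to 4 decimal places: z = -84.4737

Answer: -84.4737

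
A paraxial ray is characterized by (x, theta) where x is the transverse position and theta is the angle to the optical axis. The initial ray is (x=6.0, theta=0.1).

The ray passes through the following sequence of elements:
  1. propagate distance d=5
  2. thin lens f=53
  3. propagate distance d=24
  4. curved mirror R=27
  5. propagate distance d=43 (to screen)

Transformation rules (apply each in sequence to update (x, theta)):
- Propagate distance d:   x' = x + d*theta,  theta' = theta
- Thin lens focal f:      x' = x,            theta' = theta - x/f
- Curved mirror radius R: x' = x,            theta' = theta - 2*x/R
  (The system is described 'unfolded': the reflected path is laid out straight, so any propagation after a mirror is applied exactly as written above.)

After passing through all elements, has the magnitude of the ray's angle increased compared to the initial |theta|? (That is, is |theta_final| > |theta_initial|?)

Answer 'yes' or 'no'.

Initial: x=6.0000 theta=0.1000
After 1 (propagate distance d=5): x=6.5000 theta=0.1000
After 2 (thin lens f=53): x=6.5000 theta=-6/265 (≈-0.0226)
After 3 (propagate distance d=24): x=3157/530 (≈5.9566) theta=-6/265 (≈-0.0226)
After 4 (curved mirror R=27): x=3157/530 (≈5.9566) theta=-3319/7155 (≈-0.4639)
After 5 (propagate distance d=43 (to screen)): x=-40039/2862 (≈-13.9899) theta=-3319/7155 (≈-0.4639)
|theta_initial|=0.1000 |theta_final|=3319/7155 (≈0.4639) -> increased

Answer: yes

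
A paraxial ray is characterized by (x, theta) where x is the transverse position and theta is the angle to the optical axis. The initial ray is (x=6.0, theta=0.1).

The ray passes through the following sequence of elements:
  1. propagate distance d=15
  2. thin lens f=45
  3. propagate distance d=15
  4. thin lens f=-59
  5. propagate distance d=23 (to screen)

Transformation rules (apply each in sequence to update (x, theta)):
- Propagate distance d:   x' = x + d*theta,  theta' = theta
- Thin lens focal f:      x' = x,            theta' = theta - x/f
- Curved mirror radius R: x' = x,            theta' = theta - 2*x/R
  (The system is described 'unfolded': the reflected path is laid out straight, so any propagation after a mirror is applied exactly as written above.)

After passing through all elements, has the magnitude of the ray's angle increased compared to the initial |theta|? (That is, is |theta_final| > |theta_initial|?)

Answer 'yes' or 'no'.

Answer: no

Derivation:
Initial: x=6.0000 theta=0.1000
After 1 (propagate distance d=15): x=7.5000 theta=0.1000
After 2 (thin lens f=45): x=7.5000 theta=-1/15 (≈-0.0667)
After 3 (propagate distance d=15): x=6.5000 theta=-1/15 (≈-0.0667)
After 4 (thin lens f=-59): x=6.5000 theta=77/1770 (≈0.0435)
After 5 (propagate distance d=23 (to screen)): x=6638/885 (≈7.5006) theta=77/1770 (≈0.0435)
|theta_initial|=0.1000 |theta_final|=77/1770 (≈0.0435) -> not increased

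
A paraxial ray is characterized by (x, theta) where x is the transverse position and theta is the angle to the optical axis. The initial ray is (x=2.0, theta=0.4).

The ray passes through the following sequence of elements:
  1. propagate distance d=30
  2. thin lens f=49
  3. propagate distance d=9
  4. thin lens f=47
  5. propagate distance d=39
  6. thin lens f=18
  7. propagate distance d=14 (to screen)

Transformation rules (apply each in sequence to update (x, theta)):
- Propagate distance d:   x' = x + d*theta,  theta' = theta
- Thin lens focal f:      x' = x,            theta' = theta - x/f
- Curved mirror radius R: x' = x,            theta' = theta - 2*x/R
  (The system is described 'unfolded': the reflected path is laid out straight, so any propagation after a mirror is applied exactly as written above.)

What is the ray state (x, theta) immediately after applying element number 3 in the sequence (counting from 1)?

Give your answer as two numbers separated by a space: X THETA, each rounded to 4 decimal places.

Initial: x=2.0000 theta=0.4000
After 1 (propagate distance d=30): x=14.0000 theta=0.4000
After 2 (thin lens f=49): x=14.0000 theta=4/35 (≈0.1143)
After 3 (propagate distance d=9): x=526/35 (≈15.0286) theta=4/35 (≈0.1143)
Rounded to 4 decimal places: x = 15.0286, theta = 0.1143

Answer: 15.0286 0.1143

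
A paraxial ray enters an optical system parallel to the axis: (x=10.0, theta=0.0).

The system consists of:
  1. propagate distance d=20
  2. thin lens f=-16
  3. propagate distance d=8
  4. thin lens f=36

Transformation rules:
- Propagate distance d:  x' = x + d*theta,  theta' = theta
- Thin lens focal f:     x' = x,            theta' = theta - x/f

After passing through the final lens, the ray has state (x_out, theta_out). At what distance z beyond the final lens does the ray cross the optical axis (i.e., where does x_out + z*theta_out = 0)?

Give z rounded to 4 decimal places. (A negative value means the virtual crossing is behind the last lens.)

Initial: x=10.0000 theta=0.0000
After 1 (propagate distance d=20): x=10.0000 theta=0.0000
After 2 (thin lens f=-16): x=10.0000 theta=0.6250
After 3 (propagate distance d=8): x=15.0000 theta=0.6250
After 4 (thin lens f=36): x=15.0000 theta=5/24 (≈0.2083)
z_focus = -x_out/theta_out = -(15.0000)/(5/24) = -72.0000
Rounded to 4 decimal places: z = -72.0000

Answer: -72.0000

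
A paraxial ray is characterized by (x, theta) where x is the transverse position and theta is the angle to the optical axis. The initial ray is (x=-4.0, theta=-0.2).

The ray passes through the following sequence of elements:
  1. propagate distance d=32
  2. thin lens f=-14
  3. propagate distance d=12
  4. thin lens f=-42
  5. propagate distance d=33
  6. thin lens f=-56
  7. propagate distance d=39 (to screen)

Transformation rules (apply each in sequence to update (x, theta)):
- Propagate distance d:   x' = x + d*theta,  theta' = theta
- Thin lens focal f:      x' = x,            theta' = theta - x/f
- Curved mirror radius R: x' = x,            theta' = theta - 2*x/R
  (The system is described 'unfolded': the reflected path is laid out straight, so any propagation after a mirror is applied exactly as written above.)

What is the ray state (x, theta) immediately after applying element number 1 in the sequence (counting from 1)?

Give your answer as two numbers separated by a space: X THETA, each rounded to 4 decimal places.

Initial: x=-4.0000 theta=-0.2000
After 1 (propagate distance d=32): x=-10.4000 theta=-0.2000
Rounded to 4 decimal places: x = -10.4000, theta = -0.2000

Answer: -10.4000 -0.2000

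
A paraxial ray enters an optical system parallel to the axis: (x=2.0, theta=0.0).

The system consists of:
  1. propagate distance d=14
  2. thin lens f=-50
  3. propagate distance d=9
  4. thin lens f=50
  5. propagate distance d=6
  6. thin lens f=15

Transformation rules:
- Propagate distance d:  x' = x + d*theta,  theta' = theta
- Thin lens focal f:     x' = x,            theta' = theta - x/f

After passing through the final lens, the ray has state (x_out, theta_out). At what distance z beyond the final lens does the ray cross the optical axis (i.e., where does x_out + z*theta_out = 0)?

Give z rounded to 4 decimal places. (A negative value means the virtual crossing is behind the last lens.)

Initial: x=2.0000 theta=0.0000
After 1 (propagate distance d=14): x=2.0000 theta=0.0000
After 2 (thin lens f=-50): x=2.0000 theta=0.0400
After 3 (propagate distance d=9): x=2.3600 theta=0.0400
After 4 (thin lens f=50): x=2.3600 theta=-0.0072
After 5 (propagate distance d=6): x=2.3168 theta=-0.0072
After 6 (thin lens f=15): x=2.3168 theta=-3031/18750 (≈-0.1617)
z_focus = -x_out/theta_out = -(2.3168)/(-3031/18750) = 43440/3031 ≈ 14.3319
Rounded to 4 decimal places: z = 14.3319

Answer: 14.3319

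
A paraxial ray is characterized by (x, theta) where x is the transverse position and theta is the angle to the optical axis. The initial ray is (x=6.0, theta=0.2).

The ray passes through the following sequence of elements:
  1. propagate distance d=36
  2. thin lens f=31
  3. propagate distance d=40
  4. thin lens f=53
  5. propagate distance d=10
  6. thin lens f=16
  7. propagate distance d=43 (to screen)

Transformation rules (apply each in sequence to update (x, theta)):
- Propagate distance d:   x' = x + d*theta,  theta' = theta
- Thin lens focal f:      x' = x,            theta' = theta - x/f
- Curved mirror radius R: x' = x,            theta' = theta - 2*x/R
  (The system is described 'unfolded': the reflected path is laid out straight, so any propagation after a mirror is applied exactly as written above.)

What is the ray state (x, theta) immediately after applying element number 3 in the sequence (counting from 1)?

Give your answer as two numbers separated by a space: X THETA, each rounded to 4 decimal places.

Answer: 4.1677 -0.2258

Derivation:
Initial: x=6.0000 theta=0.2000
After 1 (propagate distance d=36): x=13.2000 theta=0.2000
After 2 (thin lens f=31): x=13.2000 theta=-7/31 (≈-0.2258)
After 3 (propagate distance d=40): x=646/155 (≈4.1677) theta=-7/31 (≈-0.2258)
Rounded to 4 decimal places: x = 4.1677, theta = -0.2258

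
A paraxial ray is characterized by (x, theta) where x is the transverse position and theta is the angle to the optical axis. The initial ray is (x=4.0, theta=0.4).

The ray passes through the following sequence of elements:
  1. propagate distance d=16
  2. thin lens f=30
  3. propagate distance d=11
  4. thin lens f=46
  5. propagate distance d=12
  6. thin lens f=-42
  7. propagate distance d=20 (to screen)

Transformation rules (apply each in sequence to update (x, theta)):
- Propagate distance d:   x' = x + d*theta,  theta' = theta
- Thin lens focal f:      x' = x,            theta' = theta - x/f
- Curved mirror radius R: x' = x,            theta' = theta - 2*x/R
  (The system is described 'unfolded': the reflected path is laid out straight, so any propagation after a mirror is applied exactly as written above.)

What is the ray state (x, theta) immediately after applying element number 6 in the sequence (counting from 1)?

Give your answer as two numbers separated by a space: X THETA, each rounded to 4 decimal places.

Initial: x=4.0000 theta=0.4000
After 1 (propagate distance d=16): x=10.4000 theta=0.4000
After 2 (thin lens f=30): x=10.4000 theta=4/75 (≈0.0533)
After 3 (propagate distance d=11): x=824/75 (≈10.9867) theta=4/75 (≈0.0533)
After 4 (thin lens f=46): x=824/75 (≈10.9867) theta=-64/345 (≈-0.1855)
After 5 (propagate distance d=12): x=15112/1725 (≈8.7606) theta=-64/345 (≈-0.1855)
After 6 (thin lens f=-42): x=15112/1725 (≈8.7606) theta=836/36225 (≈0.0231)
Rounded to 4 decimal places: x = 8.7606, theta = 0.0231

Answer: 8.7606 0.0231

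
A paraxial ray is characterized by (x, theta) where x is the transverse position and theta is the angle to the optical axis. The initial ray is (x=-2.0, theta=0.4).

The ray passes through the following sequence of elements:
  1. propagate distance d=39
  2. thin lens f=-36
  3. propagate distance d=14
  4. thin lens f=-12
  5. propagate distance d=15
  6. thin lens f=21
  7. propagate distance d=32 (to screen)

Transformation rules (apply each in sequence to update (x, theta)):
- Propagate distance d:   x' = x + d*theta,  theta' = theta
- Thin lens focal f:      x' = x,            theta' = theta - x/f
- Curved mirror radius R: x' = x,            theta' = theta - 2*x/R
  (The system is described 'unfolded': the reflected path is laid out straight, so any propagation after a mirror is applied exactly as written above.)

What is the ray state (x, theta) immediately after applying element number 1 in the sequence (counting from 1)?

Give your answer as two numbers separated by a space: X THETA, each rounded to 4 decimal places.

Answer: 13.6000 0.4000

Derivation:
Initial: x=-2.0000 theta=0.4000
After 1 (propagate distance d=39): x=13.6000 theta=0.4000
Rounded to 4 decimal places: x = 13.6000, theta = 0.4000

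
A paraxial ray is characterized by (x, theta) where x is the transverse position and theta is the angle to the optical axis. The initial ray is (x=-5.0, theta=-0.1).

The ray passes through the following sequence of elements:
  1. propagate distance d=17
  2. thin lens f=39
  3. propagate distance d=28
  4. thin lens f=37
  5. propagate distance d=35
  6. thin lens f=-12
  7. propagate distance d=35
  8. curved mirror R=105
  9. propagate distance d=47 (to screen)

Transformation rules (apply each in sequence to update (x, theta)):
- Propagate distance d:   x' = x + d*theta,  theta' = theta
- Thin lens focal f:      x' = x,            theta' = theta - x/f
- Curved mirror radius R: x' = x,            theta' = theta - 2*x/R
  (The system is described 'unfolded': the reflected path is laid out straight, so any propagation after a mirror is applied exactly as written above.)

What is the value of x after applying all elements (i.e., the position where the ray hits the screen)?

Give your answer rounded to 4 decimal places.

Initial: x=-5.0000 theta=-0.1000
After 1 (propagate distance d=17): x=-6.7000 theta=-0.1000
After 2 (thin lens f=39): x=-6.7000 theta=14/195 (≈0.0718)
After 3 (propagate distance d=28): x=-1829/390 (≈-4.6897) theta=14/195 (≈0.0718)
After 4 (thin lens f=37): x=-1829/390 (≈-4.6897) theta=191/962 (≈0.1985)
After 5 (propagate distance d=35): x=16301/7215 (≈2.2593) theta=191/962 (≈0.1985)
After 6 (thin lens f=-12): x=16301/7215 (≈2.2593) theta=33491/86580 (≈0.3868)
After 7 (propagate distance d=35): x=1367797/86580 (≈15.7981) theta=33491/86580 (≈0.3868)
After 8 (curved mirror R=105): x=1367797/86580 (≈15.7981) theta=780961/9090900 (≈0.0859)
After 9 (propagate distance d=47 (to screen)): x=45080963/2272725 (≈19.8356) theta=780961/9090900 (≈0.0859)
Rounded to 4 decimal places: x = 19.8356

Answer: 19.8356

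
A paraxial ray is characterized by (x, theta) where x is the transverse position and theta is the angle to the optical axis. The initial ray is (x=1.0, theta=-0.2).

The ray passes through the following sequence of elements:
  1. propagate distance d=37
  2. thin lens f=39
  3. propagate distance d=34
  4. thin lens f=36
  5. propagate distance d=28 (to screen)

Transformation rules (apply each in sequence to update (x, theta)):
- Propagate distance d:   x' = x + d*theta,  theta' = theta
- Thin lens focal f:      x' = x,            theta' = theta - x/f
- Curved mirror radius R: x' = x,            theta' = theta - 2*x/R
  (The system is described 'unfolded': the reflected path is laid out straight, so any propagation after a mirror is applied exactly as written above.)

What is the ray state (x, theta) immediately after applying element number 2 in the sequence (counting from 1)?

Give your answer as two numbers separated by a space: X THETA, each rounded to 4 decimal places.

Initial: x=1.0000 theta=-0.2000
After 1 (propagate distance d=37): x=-6.4000 theta=-0.2000
After 2 (thin lens f=39): x=-6.4000 theta=-7/195 (≈-0.0359)
Rounded to 4 decimal places: x = -6.4000, theta = -0.0359

Answer: -6.4000 -0.0359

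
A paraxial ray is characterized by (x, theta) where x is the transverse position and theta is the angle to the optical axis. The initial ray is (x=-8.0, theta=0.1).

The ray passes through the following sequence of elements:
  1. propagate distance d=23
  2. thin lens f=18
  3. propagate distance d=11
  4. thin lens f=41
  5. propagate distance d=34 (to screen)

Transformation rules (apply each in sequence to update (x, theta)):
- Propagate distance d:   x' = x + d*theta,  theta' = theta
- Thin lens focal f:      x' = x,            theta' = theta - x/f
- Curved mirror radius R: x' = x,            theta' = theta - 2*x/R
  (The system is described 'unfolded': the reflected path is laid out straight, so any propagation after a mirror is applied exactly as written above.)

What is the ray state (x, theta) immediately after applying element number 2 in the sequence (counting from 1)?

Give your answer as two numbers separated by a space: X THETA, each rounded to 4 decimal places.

Answer: -5.7000 0.4167

Derivation:
Initial: x=-8.0000 theta=0.1000
After 1 (propagate distance d=23): x=-5.7000 theta=0.1000
After 2 (thin lens f=18): x=-5.7000 theta=5/12 (≈0.4167)
Rounded to 4 decimal places: x = -5.7000, theta = 0.4167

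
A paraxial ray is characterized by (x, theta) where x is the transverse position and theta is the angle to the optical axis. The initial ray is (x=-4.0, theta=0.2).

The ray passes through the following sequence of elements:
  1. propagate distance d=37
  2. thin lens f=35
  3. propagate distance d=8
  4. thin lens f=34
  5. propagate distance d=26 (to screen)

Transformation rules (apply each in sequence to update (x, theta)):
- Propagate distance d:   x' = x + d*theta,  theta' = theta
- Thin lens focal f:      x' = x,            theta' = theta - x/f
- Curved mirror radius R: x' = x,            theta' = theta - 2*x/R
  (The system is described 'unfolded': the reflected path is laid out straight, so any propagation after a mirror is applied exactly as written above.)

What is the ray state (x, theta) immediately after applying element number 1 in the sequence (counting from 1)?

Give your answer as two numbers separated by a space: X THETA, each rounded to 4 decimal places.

Initial: x=-4.0000 theta=0.2000
After 1 (propagate distance d=37): x=3.4000 theta=0.2000
Rounded to 4 decimal places: x = 3.4000, theta = 0.2000

Answer: 3.4000 0.2000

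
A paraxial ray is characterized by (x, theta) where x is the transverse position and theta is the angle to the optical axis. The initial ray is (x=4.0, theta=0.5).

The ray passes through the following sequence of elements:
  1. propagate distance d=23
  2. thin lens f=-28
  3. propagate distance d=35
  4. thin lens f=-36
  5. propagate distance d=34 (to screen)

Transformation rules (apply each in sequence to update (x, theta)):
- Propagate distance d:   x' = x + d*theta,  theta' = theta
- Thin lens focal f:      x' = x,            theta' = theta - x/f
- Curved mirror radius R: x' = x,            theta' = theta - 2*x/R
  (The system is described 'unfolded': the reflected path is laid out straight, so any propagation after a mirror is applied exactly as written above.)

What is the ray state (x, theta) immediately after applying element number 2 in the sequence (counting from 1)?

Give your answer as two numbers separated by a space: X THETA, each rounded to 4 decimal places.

Initial: x=4.0000 theta=0.5000
After 1 (propagate distance d=23): x=15.5000 theta=0.5000
After 2 (thin lens f=-28): x=15.5000 theta=59/56 (≈1.0536)
Rounded to 4 decimal places: x = 15.5000, theta = 1.0536

Answer: 15.5000 1.0536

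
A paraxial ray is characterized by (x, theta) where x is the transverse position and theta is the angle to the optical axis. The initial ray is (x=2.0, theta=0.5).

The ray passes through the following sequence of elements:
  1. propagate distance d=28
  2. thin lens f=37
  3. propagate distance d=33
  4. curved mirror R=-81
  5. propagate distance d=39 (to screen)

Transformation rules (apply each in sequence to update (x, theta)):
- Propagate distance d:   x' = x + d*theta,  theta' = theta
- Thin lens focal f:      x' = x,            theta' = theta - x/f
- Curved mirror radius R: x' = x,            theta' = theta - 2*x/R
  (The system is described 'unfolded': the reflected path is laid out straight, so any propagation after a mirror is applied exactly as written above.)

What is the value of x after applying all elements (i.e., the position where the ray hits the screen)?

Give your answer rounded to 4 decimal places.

Answer: 38.4194

Derivation:
Initial: x=2.0000 theta=0.5000
After 1 (propagate distance d=28): x=16.0000 theta=0.5000
After 2 (thin lens f=37): x=16.0000 theta=5/74 (≈0.0676)
After 3 (propagate distance d=33): x=1349/74 (≈18.2297) theta=5/74 (≈0.0676)
After 4 (curved mirror R=-81): x=1349/74 (≈18.2297) theta=3103/5994 (≈0.5177)
After 5 (propagate distance d=39 (to screen)): x=38381/999 (≈38.4194) theta=3103/5994 (≈0.5177)
Rounded to 4 decimal places: x = 38.4194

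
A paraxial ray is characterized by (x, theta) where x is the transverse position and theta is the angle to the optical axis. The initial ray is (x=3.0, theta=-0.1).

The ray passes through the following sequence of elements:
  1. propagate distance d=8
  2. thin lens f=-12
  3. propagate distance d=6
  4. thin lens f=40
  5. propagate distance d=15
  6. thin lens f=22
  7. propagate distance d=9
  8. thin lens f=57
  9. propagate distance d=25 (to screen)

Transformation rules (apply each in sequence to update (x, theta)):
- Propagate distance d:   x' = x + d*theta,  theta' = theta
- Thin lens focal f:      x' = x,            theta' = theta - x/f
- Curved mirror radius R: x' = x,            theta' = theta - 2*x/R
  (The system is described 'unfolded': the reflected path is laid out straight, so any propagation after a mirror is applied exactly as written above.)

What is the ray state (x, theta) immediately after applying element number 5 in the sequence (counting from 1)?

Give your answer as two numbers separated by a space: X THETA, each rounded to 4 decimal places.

Initial: x=3.0000 theta=-0.1000
After 1 (propagate distance d=8): x=2.2000 theta=-0.1000
After 2 (thin lens f=-12): x=2.2000 theta=1/12 (≈0.0833)
After 3 (propagate distance d=6): x=2.7000 theta=1/12 (≈0.0833)
After 4 (thin lens f=40): x=2.7000 theta=19/1200 (≈0.0158)
After 5 (propagate distance d=15): x=2.9375 theta=19/1200 (≈0.0158)
Rounded to 4 decimal places: x = 2.9375, theta = 0.0158

Answer: 2.9375 0.0158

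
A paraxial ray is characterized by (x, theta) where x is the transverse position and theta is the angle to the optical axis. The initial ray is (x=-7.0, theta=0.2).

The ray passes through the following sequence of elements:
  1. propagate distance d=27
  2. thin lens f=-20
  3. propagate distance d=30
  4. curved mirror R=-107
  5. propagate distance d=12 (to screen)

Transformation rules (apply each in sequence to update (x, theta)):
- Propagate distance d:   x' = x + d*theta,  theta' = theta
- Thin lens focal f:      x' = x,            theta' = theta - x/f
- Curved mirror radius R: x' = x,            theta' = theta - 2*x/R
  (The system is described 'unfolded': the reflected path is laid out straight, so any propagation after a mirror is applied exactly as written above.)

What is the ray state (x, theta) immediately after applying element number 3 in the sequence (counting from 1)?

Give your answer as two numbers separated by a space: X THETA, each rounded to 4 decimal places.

Initial: x=-7.0000 theta=0.2000
After 1 (propagate distance d=27): x=-1.6000 theta=0.2000
After 2 (thin lens f=-20): x=-1.6000 theta=0.1200
After 3 (propagate distance d=30): x=2.0000 theta=0.1200
Rounded to 4 decimal places: x = 2.0000, theta = 0.1200

Answer: 2.0000 0.1200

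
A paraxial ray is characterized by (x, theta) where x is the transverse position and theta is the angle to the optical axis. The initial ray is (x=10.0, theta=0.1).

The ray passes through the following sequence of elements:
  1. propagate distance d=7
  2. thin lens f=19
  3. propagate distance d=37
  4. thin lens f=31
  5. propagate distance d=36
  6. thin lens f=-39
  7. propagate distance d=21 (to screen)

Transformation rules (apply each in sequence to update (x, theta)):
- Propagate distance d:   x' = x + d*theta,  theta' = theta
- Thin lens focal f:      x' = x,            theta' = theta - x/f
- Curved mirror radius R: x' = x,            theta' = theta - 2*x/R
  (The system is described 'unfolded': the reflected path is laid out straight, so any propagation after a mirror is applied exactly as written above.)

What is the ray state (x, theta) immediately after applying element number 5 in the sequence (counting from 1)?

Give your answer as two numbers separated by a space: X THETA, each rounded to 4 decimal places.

Initial: x=10.0000 theta=0.1000
After 1 (propagate distance d=7): x=10.7000 theta=0.1000
After 2 (thin lens f=19): x=10.7000 theta=-44/95 (≈-0.4632)
After 3 (propagate distance d=37): x=-1223/190 (≈-6.4368) theta=-44/95 (≈-0.4632)
After 4 (thin lens f=31): x=-1223/190 (≈-6.4368) theta=-301/1178 (≈-0.2555)
After 5 (propagate distance d=36): x=-4847/310 (≈-15.6355) theta=-301/1178 (≈-0.2555)
Rounded to 4 decimal places: x = -15.6355, theta = -0.2555

Answer: -15.6355 -0.2555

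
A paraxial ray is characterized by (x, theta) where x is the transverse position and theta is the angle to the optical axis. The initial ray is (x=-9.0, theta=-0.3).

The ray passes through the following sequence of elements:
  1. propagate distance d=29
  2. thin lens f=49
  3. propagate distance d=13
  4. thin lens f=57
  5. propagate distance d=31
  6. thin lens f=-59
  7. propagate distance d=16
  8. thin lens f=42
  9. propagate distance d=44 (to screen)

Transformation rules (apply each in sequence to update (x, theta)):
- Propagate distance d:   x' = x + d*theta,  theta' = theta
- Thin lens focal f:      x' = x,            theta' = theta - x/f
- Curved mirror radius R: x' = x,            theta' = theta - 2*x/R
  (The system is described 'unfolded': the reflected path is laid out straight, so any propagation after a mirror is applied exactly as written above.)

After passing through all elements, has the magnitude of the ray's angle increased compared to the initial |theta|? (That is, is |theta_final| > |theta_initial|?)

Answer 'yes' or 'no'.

Initial: x=-9.0000 theta=-0.3000
After 1 (propagate distance d=29): x=-17.7000 theta=-0.3000
After 2 (thin lens f=49): x=-17.7000 theta=3/49 (≈0.0612)
After 3 (propagate distance d=13): x=-8283/490 (≈-16.9041) theta=3/49 (≈0.0612)
After 4 (thin lens f=57): x=-8283/490 (≈-16.9041) theta=3331/9310 (≈0.3578)
After 5 (propagate distance d=31): x=-27058/4655 (≈-5.8127) theta=3331/9310 (≈0.3578)
After 6 (thin lens f=-59): x=-27058/4655 (≈-5.8127) theta=142413/549290 (≈0.2593)
After 7 (propagate distance d=16): x=-457118/274645 (≈-1.6644) theta=142413/549290 (≈0.2593)
After 8 (thin lens f=42): x=-457118/274645 (≈-1.6644) theta=3447791/11535090 (≈0.2989)
After 9 (propagate distance d=44 (to screen)): x=66251924/5767545 (≈11.4870) theta=3447791/11535090 (≈0.2989)
|theta_initial|=0.3000 |theta_final|=3447791/11535090 (≈0.2989) -> not increased

Answer: no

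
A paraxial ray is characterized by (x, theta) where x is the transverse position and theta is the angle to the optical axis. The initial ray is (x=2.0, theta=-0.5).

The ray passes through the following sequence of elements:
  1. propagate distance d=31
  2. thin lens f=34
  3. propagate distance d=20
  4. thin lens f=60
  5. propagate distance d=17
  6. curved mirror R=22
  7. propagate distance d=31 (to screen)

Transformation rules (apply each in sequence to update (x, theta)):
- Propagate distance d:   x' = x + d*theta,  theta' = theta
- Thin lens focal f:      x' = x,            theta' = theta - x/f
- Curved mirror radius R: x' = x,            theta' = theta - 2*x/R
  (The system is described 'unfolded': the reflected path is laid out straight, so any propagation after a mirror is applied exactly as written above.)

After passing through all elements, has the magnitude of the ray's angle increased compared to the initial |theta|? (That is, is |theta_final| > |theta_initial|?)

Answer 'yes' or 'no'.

Answer: yes

Derivation:
Initial: x=2.0000 theta=-0.5000
After 1 (propagate distance d=31): x=-13.5000 theta=-0.5000
After 2 (thin lens f=34): x=-13.5000 theta=-7/68 (≈-0.1029)
After 3 (propagate distance d=20): x=-529/34 (≈-15.5588) theta=-7/68 (≈-0.1029)
After 4 (thin lens f=60): x=-529/34 (≈-15.5588) theta=319/2040 (≈0.1564)
After 5 (propagate distance d=17): x=-26317/2040 (≈-12.9005) theta=319/2040 (≈0.1564)
After 6 (curved mirror R=22): x=-26317/2040 (≈-12.9005) theta=4971/3740 (≈1.3291)
After 7 (propagate distance d=31 (to screen)): x=635119/22440 (≈28.3030) theta=4971/3740 (≈1.3291)
|theta_initial|=0.5000 |theta_final|=4971/3740 (≈1.3291) -> increased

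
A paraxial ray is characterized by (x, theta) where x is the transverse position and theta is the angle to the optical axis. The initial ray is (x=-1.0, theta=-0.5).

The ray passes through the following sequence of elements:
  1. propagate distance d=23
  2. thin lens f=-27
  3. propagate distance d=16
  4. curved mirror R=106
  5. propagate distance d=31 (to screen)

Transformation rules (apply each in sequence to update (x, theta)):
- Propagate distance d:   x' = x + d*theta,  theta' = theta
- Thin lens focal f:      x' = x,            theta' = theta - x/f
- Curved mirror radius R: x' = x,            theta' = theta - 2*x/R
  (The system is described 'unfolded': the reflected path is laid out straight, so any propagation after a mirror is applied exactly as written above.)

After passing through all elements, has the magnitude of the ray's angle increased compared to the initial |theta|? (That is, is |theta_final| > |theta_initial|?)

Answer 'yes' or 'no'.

Answer: no

Derivation:
Initial: x=-1.0000 theta=-0.5000
After 1 (propagate distance d=23): x=-12.5000 theta=-0.5000
After 2 (thin lens f=-27): x=-12.5000 theta=-26/27 (≈-0.9630)
After 3 (propagate distance d=16): x=-1507/54 (≈-27.9074) theta=-26/27 (≈-0.9630)
After 4 (curved mirror R=106): x=-1507/54 (≈-27.9074) theta=-1249/2862 (≈-0.4364)
After 5 (propagate distance d=31 (to screen)): x=-19765/477 (≈-41.4361) theta=-1249/2862 (≈-0.4364)
|theta_initial|=0.5000 |theta_final|=1249/2862 (≈0.4364) -> not increased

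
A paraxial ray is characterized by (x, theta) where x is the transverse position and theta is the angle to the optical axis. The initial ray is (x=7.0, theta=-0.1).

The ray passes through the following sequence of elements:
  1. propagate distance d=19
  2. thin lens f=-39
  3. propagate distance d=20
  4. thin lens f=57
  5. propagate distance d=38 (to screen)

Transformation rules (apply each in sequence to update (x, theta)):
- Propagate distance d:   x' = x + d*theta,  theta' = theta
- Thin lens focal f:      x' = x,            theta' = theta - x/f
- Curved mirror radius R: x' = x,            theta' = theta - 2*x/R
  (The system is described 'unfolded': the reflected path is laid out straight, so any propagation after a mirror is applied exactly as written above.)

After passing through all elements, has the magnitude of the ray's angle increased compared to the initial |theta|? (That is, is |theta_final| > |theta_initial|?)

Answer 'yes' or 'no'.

Initial: x=7.0000 theta=-0.1000
After 1 (propagate distance d=19): x=5.1000 theta=-0.1000
After 2 (thin lens f=-39): x=5.1000 theta=2/65 (≈0.0308)
After 3 (propagate distance d=20): x=743/130 (≈5.7154) theta=2/65 (≈0.0308)
After 4 (thin lens f=57): x=743/130 (≈5.7154) theta=-103/1482 (≈-0.0695)
After 5 (propagate distance d=38 (to screen)): x=1199/390 (≈3.0744) theta=-103/1482 (≈-0.0695)
|theta_initial|=0.1000 |theta_final|=103/1482 (≈0.0695) -> not increased

Answer: no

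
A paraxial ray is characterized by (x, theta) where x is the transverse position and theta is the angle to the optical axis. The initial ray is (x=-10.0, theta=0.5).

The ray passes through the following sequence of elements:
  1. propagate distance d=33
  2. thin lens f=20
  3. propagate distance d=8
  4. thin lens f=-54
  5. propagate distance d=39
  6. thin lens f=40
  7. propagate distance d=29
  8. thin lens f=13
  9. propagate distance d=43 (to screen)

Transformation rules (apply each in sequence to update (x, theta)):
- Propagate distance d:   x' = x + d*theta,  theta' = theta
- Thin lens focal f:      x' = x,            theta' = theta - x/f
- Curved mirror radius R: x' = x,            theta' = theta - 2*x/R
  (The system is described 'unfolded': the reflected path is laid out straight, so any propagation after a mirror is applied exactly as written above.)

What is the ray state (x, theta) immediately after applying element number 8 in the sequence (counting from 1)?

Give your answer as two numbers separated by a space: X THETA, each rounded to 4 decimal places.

Initial: x=-10.0000 theta=0.5000
After 1 (propagate distance d=33): x=6.5000 theta=0.5000
After 2 (thin lens f=20): x=6.5000 theta=0.1750
After 3 (propagate distance d=8): x=7.9000 theta=0.1750
After 4 (thin lens f=-54): x=7.9000 theta=347/1080 (≈0.3213)
After 5 (propagate distance d=39): x=1471/72 (≈20.4306) theta=347/1080 (≈0.3213)
After 6 (thin lens f=40): x=1471/72 (≈20.4306) theta=-1637/8640 (≈-0.1895)
After 7 (propagate distance d=29): x=129047/8640 (≈14.9360) theta=-1637/8640 (≈-0.1895)
After 8 (thin lens f=13): x=129047/8640 (≈14.9360) theta=-18791/14040 (≈-1.3384)
Rounded to 4 decimal places: x = 14.9360, theta = -1.3384

Answer: 14.9360 -1.3384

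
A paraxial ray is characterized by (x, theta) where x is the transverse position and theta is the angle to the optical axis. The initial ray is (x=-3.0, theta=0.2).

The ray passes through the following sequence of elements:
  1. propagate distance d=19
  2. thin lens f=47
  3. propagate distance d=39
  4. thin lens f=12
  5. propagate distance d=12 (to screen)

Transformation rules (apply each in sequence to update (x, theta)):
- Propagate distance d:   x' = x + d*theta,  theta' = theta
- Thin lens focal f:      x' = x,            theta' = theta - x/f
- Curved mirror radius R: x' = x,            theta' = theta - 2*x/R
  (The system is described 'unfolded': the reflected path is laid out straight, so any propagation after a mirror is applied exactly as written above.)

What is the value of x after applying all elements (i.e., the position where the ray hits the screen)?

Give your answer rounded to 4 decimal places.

Answer: 2.1957

Derivation:
Initial: x=-3.0000 theta=0.2000
After 1 (propagate distance d=19): x=0.8000 theta=0.2000
After 2 (thin lens f=47): x=0.8000 theta=43/235 (≈0.1830)
After 3 (propagate distance d=39): x=373/47 (≈7.9362) theta=43/235 (≈0.1830)
After 4 (thin lens f=12): x=373/47 (≈7.9362) theta=-1349/2820 (≈-0.4784)
After 5 (propagate distance d=12 (to screen)): x=516/235 (≈2.1957) theta=-1349/2820 (≈-0.4784)
Rounded to 4 decimal places: x = 2.1957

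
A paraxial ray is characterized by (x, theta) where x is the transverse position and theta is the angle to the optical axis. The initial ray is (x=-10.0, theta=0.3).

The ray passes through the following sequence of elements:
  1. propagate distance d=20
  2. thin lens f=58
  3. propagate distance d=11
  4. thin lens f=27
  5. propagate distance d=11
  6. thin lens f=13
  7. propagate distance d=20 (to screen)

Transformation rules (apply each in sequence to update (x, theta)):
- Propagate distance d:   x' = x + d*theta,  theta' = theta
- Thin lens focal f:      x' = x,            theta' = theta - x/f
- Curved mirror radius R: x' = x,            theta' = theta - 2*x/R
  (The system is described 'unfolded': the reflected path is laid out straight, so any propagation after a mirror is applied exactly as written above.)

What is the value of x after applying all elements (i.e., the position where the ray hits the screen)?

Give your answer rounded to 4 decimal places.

Answer: 5.1318

Derivation:
Initial: x=-10.0000 theta=0.3000
After 1 (propagate distance d=20): x=-4.0000 theta=0.3000
After 2 (thin lens f=58): x=-4.0000 theta=107/290 (≈0.3690)
After 3 (propagate distance d=11): x=17/290 (≈0.0586) theta=107/290 (≈0.3690)
After 4 (thin lens f=27): x=17/290 (≈0.0586) theta=1436/3915 (≈0.3668)
After 5 (propagate distance d=11): x=32051/7830 (≈4.0934) theta=1436/3915 (≈0.3668)
After 6 (thin lens f=13): x=32051/7830 (≈4.0934) theta=1057/20358 (≈0.0519)
After 7 (propagate distance d=20 (to screen)): x=174121/33930 (≈5.1318) theta=1057/20358 (≈0.0519)
Rounded to 4 decimal places: x = 5.1318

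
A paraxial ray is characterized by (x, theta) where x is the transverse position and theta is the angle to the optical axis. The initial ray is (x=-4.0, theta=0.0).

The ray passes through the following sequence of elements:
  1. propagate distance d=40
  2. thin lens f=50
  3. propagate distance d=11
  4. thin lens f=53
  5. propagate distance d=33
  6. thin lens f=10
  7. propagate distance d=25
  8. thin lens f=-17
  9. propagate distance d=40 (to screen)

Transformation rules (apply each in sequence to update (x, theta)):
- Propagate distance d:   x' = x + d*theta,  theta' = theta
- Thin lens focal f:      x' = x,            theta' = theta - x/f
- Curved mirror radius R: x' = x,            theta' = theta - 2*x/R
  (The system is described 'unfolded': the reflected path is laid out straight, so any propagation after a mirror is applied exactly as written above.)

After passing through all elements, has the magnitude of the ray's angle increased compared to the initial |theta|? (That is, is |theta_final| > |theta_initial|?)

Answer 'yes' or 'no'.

Initial: x=-4.0000 theta=0.0000
After 1 (propagate distance d=40): x=-4.0000 theta=0.0000
After 2 (thin lens f=50): x=-4.0000 theta=0.0800
After 3 (propagate distance d=11): x=-3.1200 theta=0.0800
After 4 (thin lens f=53): x=-3.1200 theta=184/1325 (≈0.1389)
After 5 (propagate distance d=33): x=1938/1325 (≈1.4626) theta=184/1325 (≈0.1389)
After 6 (thin lens f=10): x=1938/1325 (≈1.4626) theta=-49/6625 (≈-0.0074)
After 7 (propagate distance d=25): x=1693/1325 (≈1.2777) theta=-49/6625 (≈-0.0074)
After 8 (thin lens f=-17): x=1693/1325 (≈1.2777) theta=144/2125 (≈0.0678)
After 9 (propagate distance d=40 (to screen)): x=89837/22525 (≈3.9883) theta=144/2125 (≈0.0678)
|theta_initial|=0.0000 |theta_final|=144/2125 (≈0.0678) -> increased

Answer: yes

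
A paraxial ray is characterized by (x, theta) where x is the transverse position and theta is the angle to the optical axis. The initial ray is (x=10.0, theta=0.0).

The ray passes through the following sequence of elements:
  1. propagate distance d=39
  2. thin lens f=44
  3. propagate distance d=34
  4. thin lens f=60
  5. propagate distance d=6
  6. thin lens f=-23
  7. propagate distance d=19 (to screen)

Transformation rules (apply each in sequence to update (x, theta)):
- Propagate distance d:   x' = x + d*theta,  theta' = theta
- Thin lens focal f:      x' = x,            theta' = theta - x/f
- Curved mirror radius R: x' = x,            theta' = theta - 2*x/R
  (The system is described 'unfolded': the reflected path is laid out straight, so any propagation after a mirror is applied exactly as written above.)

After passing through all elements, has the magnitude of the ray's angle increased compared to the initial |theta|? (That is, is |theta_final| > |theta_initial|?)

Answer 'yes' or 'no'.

Initial: x=10.0000 theta=0.0000
After 1 (propagate distance d=39): x=10.0000 theta=0.0000
After 2 (thin lens f=44): x=10.0000 theta=-5/22 (≈-0.2273)
After 3 (propagate distance d=34): x=25/11 (≈2.2727) theta=-5/22 (≈-0.2273)
After 4 (thin lens f=60): x=25/11 (≈2.2727) theta=-35/132 (≈-0.2652)
After 5 (propagate distance d=6): x=15/22 (≈0.6818) theta=-35/132 (≈-0.2652)
After 6 (thin lens f=-23): x=15/22 (≈0.6818) theta=-65/276 (≈-0.2355)
After 7 (propagate distance d=19 (to screen)): x=-11515/3036 (≈-3.7928) theta=-65/276 (≈-0.2355)
|theta_initial|=0.0000 |theta_final|=65/276 (≈0.2355) -> increased

Answer: yes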